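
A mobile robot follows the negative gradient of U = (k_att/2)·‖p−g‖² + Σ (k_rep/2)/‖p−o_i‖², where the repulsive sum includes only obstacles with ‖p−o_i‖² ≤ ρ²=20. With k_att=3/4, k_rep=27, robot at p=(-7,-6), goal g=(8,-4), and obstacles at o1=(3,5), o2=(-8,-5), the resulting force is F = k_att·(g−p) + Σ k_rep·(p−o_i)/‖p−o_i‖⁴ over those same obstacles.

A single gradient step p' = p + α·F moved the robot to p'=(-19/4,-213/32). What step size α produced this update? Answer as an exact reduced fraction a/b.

α = 1/8

F_att = 3/4·(g−p) = 3/4·(15,2) = (11.2500,1.5000)
o1: d²=221 > ρ²=20 → inactive
o2: d²=2 ≤ ρ²=20; F_rep = 27·(1,-1)/2² = (6.7500,-6.7500)
F = F_att + ΣF_rep = (18.0000,-5.2500)
Δp = p'−p = (2.2500,-0.6562); α = Δx/Fx = (9/4) / (18) = 1/8
check: Δy/Fy = (-21/32) / (-21/4) = 1/8 ✓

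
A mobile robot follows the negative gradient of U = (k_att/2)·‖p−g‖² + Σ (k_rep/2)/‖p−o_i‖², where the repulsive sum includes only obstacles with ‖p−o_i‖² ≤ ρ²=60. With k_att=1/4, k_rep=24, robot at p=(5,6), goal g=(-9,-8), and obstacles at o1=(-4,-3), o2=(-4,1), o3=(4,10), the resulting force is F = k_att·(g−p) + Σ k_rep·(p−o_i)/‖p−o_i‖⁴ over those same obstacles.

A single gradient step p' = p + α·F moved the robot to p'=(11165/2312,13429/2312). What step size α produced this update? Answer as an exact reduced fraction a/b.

F_att = 1/4·(g−p) = 1/4·(-14,-14) = (-3.5000,-3.5000)
o1: d²=162 > ρ²=60 → inactive
o2: d²=106 > ρ²=60 → inactive
o3: d²=17 ≤ ρ²=60; F_rep = 24·(1,-4)/17² = (0.0830,-0.3322)
F = F_att + ΣF_rep = (-3.4170,-3.8322)
Δp = p'−p = (-0.1708,-0.1916); α = Δx/Fx = (-395/2312) / (-1975/578) = 1/20
check: Δy/Fy = (-443/2312) / (-2215/578) = 1/20 ✓

α = 1/20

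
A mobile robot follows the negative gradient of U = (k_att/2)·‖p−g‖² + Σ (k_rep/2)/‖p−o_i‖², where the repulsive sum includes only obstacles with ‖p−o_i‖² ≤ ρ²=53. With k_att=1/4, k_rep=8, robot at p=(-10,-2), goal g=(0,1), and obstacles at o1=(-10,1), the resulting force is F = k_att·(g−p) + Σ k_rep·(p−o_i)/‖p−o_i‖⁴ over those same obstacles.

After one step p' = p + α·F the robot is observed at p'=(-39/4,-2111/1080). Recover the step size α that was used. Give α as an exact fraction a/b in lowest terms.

α = 1/10

F_att = 1/4·(g−p) = 1/4·(10,3) = (2.5000,0.7500)
o1: d²=9 ≤ ρ²=53; F_rep = 8·(0,-3)/9² = (0.0000,-0.2963)
F = F_att + ΣF_rep = (2.5000,0.4537)
Δp = p'−p = (0.2500,0.0454); α = Δx/Fx = (1/4) / (5/2) = 1/10
check: Δy/Fy = (49/1080) / (49/108) = 1/10 ✓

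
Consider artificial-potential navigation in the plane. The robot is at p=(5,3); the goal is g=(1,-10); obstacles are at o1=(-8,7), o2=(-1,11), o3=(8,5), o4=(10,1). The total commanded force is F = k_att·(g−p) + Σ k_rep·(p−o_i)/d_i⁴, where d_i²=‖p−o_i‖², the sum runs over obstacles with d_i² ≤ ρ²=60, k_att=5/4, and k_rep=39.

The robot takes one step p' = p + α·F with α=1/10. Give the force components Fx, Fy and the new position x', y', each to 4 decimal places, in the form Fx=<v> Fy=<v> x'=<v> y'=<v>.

F_att = 5/4·(g−p) = 5/4·(-4,-13) = (-5.0000,-16.2500)
o1: d²=185 > ρ²=60 → inactive
o2: d²=100 > ρ²=60 → inactive
o3: d²=13 ≤ ρ²=60; F_rep = 39·(-3,-2)/13² = (-0.6923,-0.4615)
o4: d²=29 ≤ ρ²=60; F_rep = 39·(-5,2)/29² = (-0.2319,0.0927)
F = F_att + ΣF_rep = (-5.9242,-16.6188)
p' = p + 1/10·F = (4.4076,1.3381)

Fx=-5.9242 Fy=-16.6188 x'=4.4076 y'=1.3381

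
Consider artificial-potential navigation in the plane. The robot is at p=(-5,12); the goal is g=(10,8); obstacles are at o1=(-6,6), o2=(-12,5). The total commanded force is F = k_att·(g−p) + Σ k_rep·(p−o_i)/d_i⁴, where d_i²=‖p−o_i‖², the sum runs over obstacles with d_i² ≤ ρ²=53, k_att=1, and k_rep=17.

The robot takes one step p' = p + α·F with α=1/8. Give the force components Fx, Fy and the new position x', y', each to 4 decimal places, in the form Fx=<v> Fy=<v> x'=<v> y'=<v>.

F_att = 1·(g−p) = 1·(15,-4) = (15.0000,-4.0000)
o1: d²=37 ≤ ρ²=53; F_rep = 17·(1,6)/37² = (0.0124,0.0745)
o2: d²=98 > ρ²=53 → inactive
F = F_att + ΣF_rep = (15.0124,-3.9255)
p' = p + 1/8·F = (-3.1234,11.5093)

Fx=15.0124 Fy=-3.9255 x'=-3.1234 y'=11.5093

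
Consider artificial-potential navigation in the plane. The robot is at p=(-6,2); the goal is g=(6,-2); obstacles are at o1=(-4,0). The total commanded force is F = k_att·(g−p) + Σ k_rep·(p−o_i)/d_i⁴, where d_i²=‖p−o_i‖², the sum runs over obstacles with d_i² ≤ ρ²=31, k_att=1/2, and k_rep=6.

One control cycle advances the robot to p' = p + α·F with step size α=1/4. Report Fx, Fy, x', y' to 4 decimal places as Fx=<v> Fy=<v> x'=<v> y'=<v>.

Fx=5.8125 Fy=-1.8125 x'=-4.5469 y'=1.5469

F_att = 1/2·(g−p) = 1/2·(12,-4) = (6.0000,-2.0000)
o1: d²=8 ≤ ρ²=31; F_rep = 6·(-2,2)/8² = (-0.1875,0.1875)
F = F_att + ΣF_rep = (5.8125,-1.8125)
p' = p + 1/4·F = (-4.5469,1.5469)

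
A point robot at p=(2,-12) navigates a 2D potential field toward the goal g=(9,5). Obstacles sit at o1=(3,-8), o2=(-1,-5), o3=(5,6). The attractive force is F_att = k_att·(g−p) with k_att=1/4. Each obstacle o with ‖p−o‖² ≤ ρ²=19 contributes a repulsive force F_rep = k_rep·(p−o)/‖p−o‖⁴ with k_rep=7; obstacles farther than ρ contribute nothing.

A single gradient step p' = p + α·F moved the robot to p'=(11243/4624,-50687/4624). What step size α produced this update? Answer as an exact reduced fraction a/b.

F_att = 1/4·(g−p) = 1/4·(7,17) = (1.7500,4.2500)
o1: d²=17 ≤ ρ²=19; F_rep = 7·(-1,-4)/17² = (-0.0242,-0.0969)
o2: d²=58 > ρ²=19 → inactive
o3: d²=333 > ρ²=19 → inactive
F = F_att + ΣF_rep = (1.7258,4.1531)
Δp = p'−p = (0.4314,1.0383); α = Δx/Fx = (1995/4624) / (1995/1156) = 1/4
check: Δy/Fy = (4801/4624) / (4801/1156) = 1/4 ✓

α = 1/4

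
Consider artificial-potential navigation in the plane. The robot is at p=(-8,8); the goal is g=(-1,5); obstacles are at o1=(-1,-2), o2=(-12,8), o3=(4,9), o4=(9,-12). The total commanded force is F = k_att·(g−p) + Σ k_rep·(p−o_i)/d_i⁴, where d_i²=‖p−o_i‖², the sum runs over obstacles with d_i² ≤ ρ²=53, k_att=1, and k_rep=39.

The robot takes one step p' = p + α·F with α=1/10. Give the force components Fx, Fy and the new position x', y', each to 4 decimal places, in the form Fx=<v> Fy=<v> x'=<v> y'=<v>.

F_att = 1·(g−p) = 1·(7,-3) = (7.0000,-3.0000)
o1: d²=149 > ρ²=53 → inactive
o2: d²=16 ≤ ρ²=53; F_rep = 39·(4,0)/16² = (0.6094,0.0000)
o3: d²=145 > ρ²=53 → inactive
o4: d²=689 > ρ²=53 → inactive
F = F_att + ΣF_rep = (7.6094,-3.0000)
p' = p + 1/10·F = (-7.2391,7.7000)

Fx=7.6094 Fy=-3.0000 x'=-7.2391 y'=7.7000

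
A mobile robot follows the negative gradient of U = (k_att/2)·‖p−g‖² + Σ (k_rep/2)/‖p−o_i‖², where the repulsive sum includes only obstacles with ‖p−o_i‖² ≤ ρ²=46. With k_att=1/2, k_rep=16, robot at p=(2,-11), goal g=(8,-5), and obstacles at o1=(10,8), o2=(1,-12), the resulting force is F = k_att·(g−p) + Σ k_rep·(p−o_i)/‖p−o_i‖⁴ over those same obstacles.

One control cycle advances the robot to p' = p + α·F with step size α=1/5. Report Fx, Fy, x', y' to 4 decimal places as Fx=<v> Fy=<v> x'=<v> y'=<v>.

Fx=7.0000 Fy=7.0000 x'=3.4000 y'=-9.6000

F_att = 1/2·(g−p) = 1/2·(6,6) = (3.0000,3.0000)
o1: d²=425 > ρ²=46 → inactive
o2: d²=2 ≤ ρ²=46; F_rep = 16·(1,1)/2² = (4.0000,4.0000)
F = F_att + ΣF_rep = (7.0000,7.0000)
p' = p + 1/5·F = (3.4000,-9.6000)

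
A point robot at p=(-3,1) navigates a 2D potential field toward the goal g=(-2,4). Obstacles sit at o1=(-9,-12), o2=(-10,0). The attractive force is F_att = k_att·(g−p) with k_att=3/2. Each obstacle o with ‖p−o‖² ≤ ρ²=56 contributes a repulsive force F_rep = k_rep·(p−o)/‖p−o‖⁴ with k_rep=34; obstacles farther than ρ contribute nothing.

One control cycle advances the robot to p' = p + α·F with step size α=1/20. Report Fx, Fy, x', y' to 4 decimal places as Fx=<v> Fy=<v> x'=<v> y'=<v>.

Fx=1.5952 Fy=4.5136 x'=-2.9202 y'=1.2257

F_att = 3/2·(g−p) = 3/2·(1,3) = (1.5000,4.5000)
o1: d²=205 > ρ²=56 → inactive
o2: d²=50 ≤ ρ²=56; F_rep = 34·(7,1)/50² = (0.0952,0.0136)
F = F_att + ΣF_rep = (1.5952,4.5136)
p' = p + 1/20·F = (-2.9202,1.2257)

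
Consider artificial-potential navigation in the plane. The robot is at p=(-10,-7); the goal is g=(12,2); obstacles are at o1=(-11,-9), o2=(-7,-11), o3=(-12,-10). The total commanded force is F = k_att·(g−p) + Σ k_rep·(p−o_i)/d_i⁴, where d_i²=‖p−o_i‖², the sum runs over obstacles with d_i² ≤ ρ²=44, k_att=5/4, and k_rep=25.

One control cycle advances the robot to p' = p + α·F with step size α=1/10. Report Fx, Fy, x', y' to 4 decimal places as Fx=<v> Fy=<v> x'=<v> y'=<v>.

F_att = 5/4·(g−p) = 5/4·(22,9) = (27.5000,11.2500)
o1: d²=5 ≤ ρ²=44; F_rep = 25·(1,2)/5² = (1.0000,2.0000)
o2: d²=25 ≤ ρ²=44; F_rep = 25·(-3,4)/25² = (-0.1200,0.1600)
o3: d²=13 ≤ ρ²=44; F_rep = 25·(2,3)/13² = (0.2959,0.4438)
F = F_att + ΣF_rep = (28.6759,13.8538)
p' = p + 1/10·F = (-7.1324,-5.6146)

Fx=28.6759 Fy=13.8538 x'=-7.1324 y'=-5.6146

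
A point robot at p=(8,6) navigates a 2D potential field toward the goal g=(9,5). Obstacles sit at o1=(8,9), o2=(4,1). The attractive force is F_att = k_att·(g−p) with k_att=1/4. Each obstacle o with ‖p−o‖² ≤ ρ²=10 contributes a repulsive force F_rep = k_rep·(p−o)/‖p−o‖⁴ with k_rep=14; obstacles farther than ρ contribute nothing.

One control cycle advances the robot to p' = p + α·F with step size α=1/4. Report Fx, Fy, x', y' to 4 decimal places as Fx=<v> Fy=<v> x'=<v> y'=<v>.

F_att = 1/4·(g−p) = 1/4·(1,-1) = (0.2500,-0.2500)
o1: d²=9 ≤ ρ²=10; F_rep = 14·(0,-3)/9² = (0.0000,-0.5185)
o2: d²=41 > ρ²=10 → inactive
F = F_att + ΣF_rep = (0.2500,-0.7685)
p' = p + 1/4·F = (8.0625,5.8079)

Fx=0.2500 Fy=-0.7685 x'=8.0625 y'=5.8079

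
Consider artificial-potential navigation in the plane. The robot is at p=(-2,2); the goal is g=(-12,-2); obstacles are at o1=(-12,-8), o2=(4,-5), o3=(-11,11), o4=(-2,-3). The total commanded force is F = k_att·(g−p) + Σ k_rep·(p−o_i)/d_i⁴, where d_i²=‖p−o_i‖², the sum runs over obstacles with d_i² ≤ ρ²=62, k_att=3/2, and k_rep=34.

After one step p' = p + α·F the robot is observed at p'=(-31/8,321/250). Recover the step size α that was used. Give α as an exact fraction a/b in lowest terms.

F_att = 3/2·(g−p) = 3/2·(-10,-4) = (-15.0000,-6.0000)
o1: d²=200 > ρ²=62 → inactive
o2: d²=85 > ρ²=62 → inactive
o3: d²=162 > ρ²=62 → inactive
o4: d²=25 ≤ ρ²=62; F_rep = 34·(0,5)/25² = (0.0000,0.2720)
F = F_att + ΣF_rep = (-15.0000,-5.7280)
Δp = p'−p = (-1.8750,-0.7160); α = Δx/Fx = (-15/8) / (-15) = 1/8
check: Δy/Fy = (-179/250) / (-716/125) = 1/8 ✓

α = 1/8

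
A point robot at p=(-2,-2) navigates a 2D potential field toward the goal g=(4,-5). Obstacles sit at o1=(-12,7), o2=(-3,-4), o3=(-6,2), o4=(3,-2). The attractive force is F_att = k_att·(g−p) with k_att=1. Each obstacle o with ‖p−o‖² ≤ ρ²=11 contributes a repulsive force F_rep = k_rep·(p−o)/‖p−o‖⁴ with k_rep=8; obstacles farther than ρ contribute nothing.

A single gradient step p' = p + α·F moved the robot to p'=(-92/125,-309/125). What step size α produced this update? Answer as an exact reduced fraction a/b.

F_att = 1·(g−p) = 1·(6,-3) = (6.0000,-3.0000)
o1: d²=181 > ρ²=11 → inactive
o2: d²=5 ≤ ρ²=11; F_rep = 8·(1,2)/5² = (0.3200,0.6400)
o3: d²=32 > ρ²=11 → inactive
o4: d²=25 > ρ²=11 → inactive
F = F_att + ΣF_rep = (6.3200,-2.3600)
Δp = p'−p = (1.2640,-0.4720); α = Δx/Fx = (158/125) / (158/25) = 1/5
check: Δy/Fy = (-59/125) / (-59/25) = 1/5 ✓

α = 1/5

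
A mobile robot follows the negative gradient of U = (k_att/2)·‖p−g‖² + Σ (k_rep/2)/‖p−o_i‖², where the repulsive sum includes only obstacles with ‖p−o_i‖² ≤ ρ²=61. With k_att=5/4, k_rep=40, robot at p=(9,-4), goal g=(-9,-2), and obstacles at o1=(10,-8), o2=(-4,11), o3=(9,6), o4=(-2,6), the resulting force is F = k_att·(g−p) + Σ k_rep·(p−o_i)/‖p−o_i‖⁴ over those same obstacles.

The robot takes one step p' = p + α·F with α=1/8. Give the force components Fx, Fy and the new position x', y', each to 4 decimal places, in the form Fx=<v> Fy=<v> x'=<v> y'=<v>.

F_att = 5/4·(g−p) = 5/4·(-18,2) = (-22.5000,2.5000)
o1: d²=17 ≤ ρ²=61; F_rep = 40·(-1,4)/17² = (-0.1384,0.5536)
o2: d²=394 > ρ²=61 → inactive
o3: d²=100 > ρ²=61 → inactive
o4: d²=221 > ρ²=61 → inactive
F = F_att + ΣF_rep = (-22.6384,3.0536)
p' = p + 1/8·F = (6.1702,-3.6183)

Fx=-22.6384 Fy=3.0536 x'=6.1702 y'=-3.6183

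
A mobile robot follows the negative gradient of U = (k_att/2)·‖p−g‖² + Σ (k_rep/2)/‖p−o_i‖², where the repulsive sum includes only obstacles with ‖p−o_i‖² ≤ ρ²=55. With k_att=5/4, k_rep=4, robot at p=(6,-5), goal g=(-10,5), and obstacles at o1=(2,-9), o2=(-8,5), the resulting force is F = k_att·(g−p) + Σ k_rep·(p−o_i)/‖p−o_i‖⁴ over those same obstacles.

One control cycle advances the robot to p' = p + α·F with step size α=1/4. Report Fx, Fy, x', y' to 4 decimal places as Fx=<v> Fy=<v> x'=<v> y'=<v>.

F_att = 5/4·(g−p) = 5/4·(-16,10) = (-20.0000,12.5000)
o1: d²=32 ≤ ρ²=55; F_rep = 4·(4,4)/32² = (0.0156,0.0156)
o2: d²=296 > ρ²=55 → inactive
F = F_att + ΣF_rep = (-19.9844,12.5156)
p' = p + 1/4·F = (1.0039,-1.8711)

Fx=-19.9844 Fy=12.5156 x'=1.0039 y'=-1.8711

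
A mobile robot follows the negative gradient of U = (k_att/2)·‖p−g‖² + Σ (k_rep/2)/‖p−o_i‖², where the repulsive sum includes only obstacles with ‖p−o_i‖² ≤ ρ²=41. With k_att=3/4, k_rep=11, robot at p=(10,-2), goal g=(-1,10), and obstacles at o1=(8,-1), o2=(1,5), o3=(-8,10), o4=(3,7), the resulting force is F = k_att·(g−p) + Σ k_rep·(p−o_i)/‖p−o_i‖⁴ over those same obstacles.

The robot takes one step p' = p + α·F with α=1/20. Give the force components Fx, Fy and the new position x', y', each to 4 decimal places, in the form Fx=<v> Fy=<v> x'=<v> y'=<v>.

Fx=-7.3700 Fy=8.5600 x'=9.6315 y'=-1.5720

F_att = 3/4·(g−p) = 3/4·(-11,12) = (-8.2500,9.0000)
o1: d²=5 ≤ ρ²=41; F_rep = 11·(2,-1)/5² = (0.8800,-0.4400)
o2: d²=130 > ρ²=41 → inactive
o3: d²=468 > ρ²=41 → inactive
o4: d²=130 > ρ²=41 → inactive
F = F_att + ΣF_rep = (-7.3700,8.5600)
p' = p + 1/20·F = (9.6315,-1.5720)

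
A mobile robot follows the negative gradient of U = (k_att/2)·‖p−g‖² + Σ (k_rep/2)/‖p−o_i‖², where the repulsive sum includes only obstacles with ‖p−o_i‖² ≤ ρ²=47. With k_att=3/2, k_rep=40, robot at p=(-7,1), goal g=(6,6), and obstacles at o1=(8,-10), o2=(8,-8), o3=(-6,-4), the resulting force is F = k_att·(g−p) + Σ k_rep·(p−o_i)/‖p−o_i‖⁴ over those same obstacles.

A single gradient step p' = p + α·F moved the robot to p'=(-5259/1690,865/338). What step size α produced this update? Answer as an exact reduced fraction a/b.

F_att = 3/2·(g−p) = 3/2·(13,5) = (19.5000,7.5000)
o1: d²=346 > ρ²=47 → inactive
o2: d²=306 > ρ²=47 → inactive
o3: d²=26 ≤ ρ²=47; F_rep = 40·(-1,5)/26² = (-0.0592,0.2959)
F = F_att + ΣF_rep = (19.4408,7.7959)
Δp = p'−p = (3.8882,1.5592); α = Δx/Fx = (6571/1690) / (6571/338) = 1/5
check: Δy/Fy = (527/338) / (2635/338) = 1/5 ✓

α = 1/5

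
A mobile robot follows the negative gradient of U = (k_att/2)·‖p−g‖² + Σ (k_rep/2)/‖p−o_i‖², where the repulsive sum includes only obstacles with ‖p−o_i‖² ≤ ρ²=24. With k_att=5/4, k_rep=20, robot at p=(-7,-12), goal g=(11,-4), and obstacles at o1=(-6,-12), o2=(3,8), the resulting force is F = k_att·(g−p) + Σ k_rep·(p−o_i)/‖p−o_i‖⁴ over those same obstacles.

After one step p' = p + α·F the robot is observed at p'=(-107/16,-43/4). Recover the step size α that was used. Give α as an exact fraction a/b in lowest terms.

α = 1/8

F_att = 5/4·(g−p) = 5/4·(18,8) = (22.5000,10.0000)
o1: d²=1 ≤ ρ²=24; F_rep = 20·(-1,0)/1² = (-20.0000,0.0000)
o2: d²=500 > ρ²=24 → inactive
F = F_att + ΣF_rep = (2.5000,10.0000)
Δp = p'−p = (0.3125,1.2500); α = Δx/Fx = (5/16) / (5/2) = 1/8
check: Δy/Fy = (5/4) / (10) = 1/8 ✓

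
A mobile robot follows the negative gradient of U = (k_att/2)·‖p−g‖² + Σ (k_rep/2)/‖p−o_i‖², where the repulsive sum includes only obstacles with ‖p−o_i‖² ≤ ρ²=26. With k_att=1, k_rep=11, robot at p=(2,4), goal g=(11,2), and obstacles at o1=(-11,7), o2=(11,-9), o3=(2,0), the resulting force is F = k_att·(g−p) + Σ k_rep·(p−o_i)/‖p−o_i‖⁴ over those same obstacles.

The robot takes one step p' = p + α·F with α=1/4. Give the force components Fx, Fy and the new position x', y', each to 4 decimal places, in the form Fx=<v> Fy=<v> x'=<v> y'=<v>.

Fx=9.0000 Fy=-1.8281 x'=4.2500 y'=3.5430

F_att = 1·(g−p) = 1·(9,-2) = (9.0000,-2.0000)
o1: d²=178 > ρ²=26 → inactive
o2: d²=250 > ρ²=26 → inactive
o3: d²=16 ≤ ρ²=26; F_rep = 11·(0,4)/16² = (0.0000,0.1719)
F = F_att + ΣF_rep = (9.0000,-1.8281)
p' = p + 1/4·F = (4.2500,3.5430)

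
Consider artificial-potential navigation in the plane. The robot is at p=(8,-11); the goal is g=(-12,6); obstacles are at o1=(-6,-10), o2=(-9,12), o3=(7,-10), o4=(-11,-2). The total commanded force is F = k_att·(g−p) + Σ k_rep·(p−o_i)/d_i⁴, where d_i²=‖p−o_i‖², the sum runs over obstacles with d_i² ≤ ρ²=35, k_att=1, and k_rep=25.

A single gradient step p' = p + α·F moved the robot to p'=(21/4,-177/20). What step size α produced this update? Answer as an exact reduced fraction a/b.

α = 1/5

F_att = 1·(g−p) = 1·(-20,17) = (-20.0000,17.0000)
o1: d²=197 > ρ²=35 → inactive
o2: d²=818 > ρ²=35 → inactive
o3: d²=2 ≤ ρ²=35; F_rep = 25·(1,-1)/2² = (6.2500,-6.2500)
o4: d²=442 > ρ²=35 → inactive
F = F_att + ΣF_rep = (-13.7500,10.7500)
Δp = p'−p = (-2.7500,2.1500); α = Δx/Fx = (-11/4) / (-55/4) = 1/5
check: Δy/Fy = (43/20) / (43/4) = 1/5 ✓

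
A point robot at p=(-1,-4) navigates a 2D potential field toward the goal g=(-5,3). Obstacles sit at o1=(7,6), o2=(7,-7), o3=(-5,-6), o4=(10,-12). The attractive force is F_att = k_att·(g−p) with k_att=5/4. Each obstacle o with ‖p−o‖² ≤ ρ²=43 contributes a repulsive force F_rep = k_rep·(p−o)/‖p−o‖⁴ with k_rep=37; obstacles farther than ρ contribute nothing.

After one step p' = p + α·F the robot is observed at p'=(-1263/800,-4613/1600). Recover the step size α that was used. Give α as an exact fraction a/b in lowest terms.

α = 1/8

F_att = 5/4·(g−p) = 5/4·(-4,7) = (-5.0000,8.7500)
o1: d²=164 > ρ²=43 → inactive
o2: d²=73 > ρ²=43 → inactive
o3: d²=20 ≤ ρ²=43; F_rep = 37·(4,2)/20² = (0.3700,0.1850)
o4: d²=185 > ρ²=43 → inactive
F = F_att + ΣF_rep = (-4.6300,8.9350)
Δp = p'−p = (-0.5787,1.1169); α = Δx/Fx = (-463/800) / (-463/100) = 1/8
check: Δy/Fy = (1787/1600) / (1787/200) = 1/8 ✓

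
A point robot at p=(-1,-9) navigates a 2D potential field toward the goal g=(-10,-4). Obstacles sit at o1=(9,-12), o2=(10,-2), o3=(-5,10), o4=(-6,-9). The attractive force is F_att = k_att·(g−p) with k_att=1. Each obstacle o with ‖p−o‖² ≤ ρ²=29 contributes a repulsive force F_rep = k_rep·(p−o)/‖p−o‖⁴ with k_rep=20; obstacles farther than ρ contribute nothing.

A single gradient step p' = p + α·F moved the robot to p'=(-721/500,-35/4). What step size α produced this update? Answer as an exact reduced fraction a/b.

F_att = 1·(g−p) = 1·(-9,5) = (-9.0000,5.0000)
o1: d²=109 > ρ²=29 → inactive
o2: d²=170 > ρ²=29 → inactive
o3: d²=377 > ρ²=29 → inactive
o4: d²=25 ≤ ρ²=29; F_rep = 20·(5,0)/25² = (0.1600,0.0000)
F = F_att + ΣF_rep = (-8.8400,5.0000)
Δp = p'−p = (-0.4420,0.2500); α = Δx/Fx = (-221/500) / (-221/25) = 1/20
check: Δy/Fy = (1/4) / (5) = 1/20 ✓

α = 1/20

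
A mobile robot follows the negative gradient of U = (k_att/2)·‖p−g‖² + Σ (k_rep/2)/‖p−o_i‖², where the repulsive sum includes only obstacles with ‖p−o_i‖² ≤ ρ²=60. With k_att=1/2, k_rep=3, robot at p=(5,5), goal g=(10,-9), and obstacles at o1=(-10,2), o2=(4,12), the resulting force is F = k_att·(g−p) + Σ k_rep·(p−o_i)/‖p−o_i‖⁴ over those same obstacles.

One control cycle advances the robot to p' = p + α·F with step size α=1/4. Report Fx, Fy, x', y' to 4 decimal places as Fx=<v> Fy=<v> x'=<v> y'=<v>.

F_att = 1/2·(g−p) = 1/2·(5,-14) = (2.5000,-7.0000)
o1: d²=234 > ρ²=60 → inactive
o2: d²=50 ≤ ρ²=60; F_rep = 3·(1,-7)/50² = (0.0012,-0.0084)
F = F_att + ΣF_rep = (2.5012,-7.0084)
p' = p + 1/4·F = (5.6253,3.2479)

Fx=2.5012 Fy=-7.0084 x'=5.6253 y'=3.2479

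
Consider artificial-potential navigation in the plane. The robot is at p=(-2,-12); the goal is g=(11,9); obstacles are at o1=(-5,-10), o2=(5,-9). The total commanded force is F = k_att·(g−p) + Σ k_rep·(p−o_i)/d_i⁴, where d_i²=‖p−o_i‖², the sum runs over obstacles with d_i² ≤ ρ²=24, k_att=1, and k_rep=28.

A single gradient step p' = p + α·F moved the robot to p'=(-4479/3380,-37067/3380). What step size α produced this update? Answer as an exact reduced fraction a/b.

F_att = 1·(g−p) = 1·(13,21) = (13.0000,21.0000)
o1: d²=13 ≤ ρ²=24; F_rep = 28·(3,-2)/13² = (0.4970,-0.3314)
o2: d²=58 > ρ²=24 → inactive
F = F_att + ΣF_rep = (13.4970,20.6686)
Δp = p'−p = (0.6749,1.0334); α = Δx/Fx = (2281/3380) / (2281/169) = 1/20
check: Δy/Fy = (3493/3380) / (3493/169) = 1/20 ✓

α = 1/20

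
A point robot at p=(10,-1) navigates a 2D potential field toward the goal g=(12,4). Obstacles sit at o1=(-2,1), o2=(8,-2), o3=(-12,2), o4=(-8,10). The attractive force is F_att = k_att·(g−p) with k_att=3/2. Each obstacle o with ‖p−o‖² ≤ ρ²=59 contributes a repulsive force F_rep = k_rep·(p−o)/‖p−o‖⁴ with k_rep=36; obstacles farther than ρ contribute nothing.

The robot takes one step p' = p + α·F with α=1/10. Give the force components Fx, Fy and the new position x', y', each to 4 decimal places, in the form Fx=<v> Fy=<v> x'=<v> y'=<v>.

F_att = 3/2·(g−p) = 3/2·(2,5) = (3.0000,7.5000)
o1: d²=148 > ρ²=59 → inactive
o2: d²=5 ≤ ρ²=59; F_rep = 36·(2,1)/5² = (2.8800,1.4400)
o3: d²=493 > ρ²=59 → inactive
o4: d²=445 > ρ²=59 → inactive
F = F_att + ΣF_rep = (5.8800,8.9400)
p' = p + 1/10·F = (10.5880,-0.1060)

Fx=5.8800 Fy=8.9400 x'=10.5880 y'=-0.1060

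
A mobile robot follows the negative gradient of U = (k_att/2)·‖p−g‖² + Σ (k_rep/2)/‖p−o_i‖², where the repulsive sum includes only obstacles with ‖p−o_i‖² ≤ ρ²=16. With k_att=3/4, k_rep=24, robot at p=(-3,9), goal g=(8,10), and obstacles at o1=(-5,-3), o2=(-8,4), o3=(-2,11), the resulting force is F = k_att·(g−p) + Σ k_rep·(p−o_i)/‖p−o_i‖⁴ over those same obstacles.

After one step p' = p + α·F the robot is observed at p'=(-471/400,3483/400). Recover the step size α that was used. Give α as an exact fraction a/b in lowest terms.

F_att = 3/4·(g−p) = 3/4·(11,1) = (8.2500,0.7500)
o1: d²=148 > ρ²=16 → inactive
o2: d²=50 > ρ²=16 → inactive
o3: d²=5 ≤ ρ²=16; F_rep = 24·(-1,-2)/5² = (-0.9600,-1.9200)
F = F_att + ΣF_rep = (7.2900,-1.1700)
Δp = p'−p = (1.8225,-0.2925); α = Δx/Fx = (729/400) / (729/100) = 1/4
check: Δy/Fy = (-117/400) / (-117/100) = 1/4 ✓

α = 1/4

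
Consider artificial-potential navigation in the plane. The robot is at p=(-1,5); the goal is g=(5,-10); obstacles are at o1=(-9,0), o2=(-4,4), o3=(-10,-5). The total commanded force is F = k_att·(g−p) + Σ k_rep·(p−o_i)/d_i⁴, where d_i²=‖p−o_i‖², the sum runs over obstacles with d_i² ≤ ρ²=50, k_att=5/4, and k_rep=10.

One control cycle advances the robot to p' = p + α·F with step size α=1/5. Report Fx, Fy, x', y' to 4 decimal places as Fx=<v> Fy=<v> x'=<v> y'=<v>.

F_att = 5/4·(g−p) = 5/4·(6,-15) = (7.5000,-18.7500)
o1: d²=89 > ρ²=50 → inactive
o2: d²=10 ≤ ρ²=50; F_rep = 10·(3,1)/10² = (0.3000,0.1000)
o3: d²=181 > ρ²=50 → inactive
F = F_att + ΣF_rep = (7.8000,-18.6500)
p' = p + 1/5·F = (0.5600,1.2700)

Fx=7.8000 Fy=-18.6500 x'=0.5600 y'=1.2700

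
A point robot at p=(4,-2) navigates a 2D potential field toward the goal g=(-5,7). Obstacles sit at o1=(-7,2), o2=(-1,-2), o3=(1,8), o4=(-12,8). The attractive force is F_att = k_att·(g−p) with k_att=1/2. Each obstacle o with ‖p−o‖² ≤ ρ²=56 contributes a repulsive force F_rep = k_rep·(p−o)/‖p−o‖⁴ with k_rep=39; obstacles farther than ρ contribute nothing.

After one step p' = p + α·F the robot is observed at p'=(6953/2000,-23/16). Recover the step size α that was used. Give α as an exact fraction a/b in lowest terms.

F_att = 1/2·(g−p) = 1/2·(-9,9) = (-4.5000,4.5000)
o1: d²=137 > ρ²=56 → inactive
o2: d²=25 ≤ ρ²=56; F_rep = 39·(5,0)/25² = (0.3120,0.0000)
o3: d²=109 > ρ²=56 → inactive
o4: d²=356 > ρ²=56 → inactive
F = F_att + ΣF_rep = (-4.1880,4.5000)
Δp = p'−p = (-0.5235,0.5625); α = Δx/Fx = (-1047/2000) / (-1047/250) = 1/8
check: Δy/Fy = (9/16) / (9/2) = 1/8 ✓

α = 1/8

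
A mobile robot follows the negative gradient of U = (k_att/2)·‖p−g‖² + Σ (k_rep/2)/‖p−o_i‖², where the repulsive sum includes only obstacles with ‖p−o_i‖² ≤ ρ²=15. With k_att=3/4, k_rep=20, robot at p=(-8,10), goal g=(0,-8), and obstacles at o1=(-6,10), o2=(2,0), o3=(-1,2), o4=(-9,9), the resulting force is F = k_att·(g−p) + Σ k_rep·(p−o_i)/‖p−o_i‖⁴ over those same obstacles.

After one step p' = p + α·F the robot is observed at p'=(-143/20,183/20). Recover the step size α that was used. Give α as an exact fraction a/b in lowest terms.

F_att = 3/4·(g−p) = 3/4·(8,-18) = (6.0000,-13.5000)
o1: d²=4 ≤ ρ²=15; F_rep = 20·(-2,0)/4² = (-2.5000,0.0000)
o2: d²=200 > ρ²=15 → inactive
o3: d²=113 > ρ²=15 → inactive
o4: d²=2 ≤ ρ²=15; F_rep = 20·(1,1)/2² = (5.0000,5.0000)
F = F_att + ΣF_rep = (8.5000,-8.5000)
Δp = p'−p = (0.8500,-0.8500); α = Δx/Fx = (17/20) / (17/2) = 1/10
check: Δy/Fy = (-17/20) / (-17/2) = 1/10 ✓

α = 1/10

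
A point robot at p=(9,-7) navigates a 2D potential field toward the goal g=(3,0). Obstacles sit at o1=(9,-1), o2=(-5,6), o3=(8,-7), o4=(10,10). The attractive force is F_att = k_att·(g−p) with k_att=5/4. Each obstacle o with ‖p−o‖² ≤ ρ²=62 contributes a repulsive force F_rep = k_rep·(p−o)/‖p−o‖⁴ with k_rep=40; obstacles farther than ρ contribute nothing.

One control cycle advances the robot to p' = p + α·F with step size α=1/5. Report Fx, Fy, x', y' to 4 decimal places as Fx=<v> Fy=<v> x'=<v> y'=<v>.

F_att = 5/4·(g−p) = 5/4·(-6,7) = (-7.5000,8.7500)
o1: d²=36 ≤ ρ²=62; F_rep = 40·(0,-6)/36² = (0.0000,-0.1852)
o2: d²=365 > ρ²=62 → inactive
o3: d²=1 ≤ ρ²=62; F_rep = 40·(1,0)/1² = (40.0000,0.0000)
o4: d²=290 > ρ²=62 → inactive
F = F_att + ΣF_rep = (32.5000,8.5648)
p' = p + 1/5·F = (15.5000,-5.2870)

Fx=32.5000 Fy=8.5648 x'=15.5000 y'=-5.2870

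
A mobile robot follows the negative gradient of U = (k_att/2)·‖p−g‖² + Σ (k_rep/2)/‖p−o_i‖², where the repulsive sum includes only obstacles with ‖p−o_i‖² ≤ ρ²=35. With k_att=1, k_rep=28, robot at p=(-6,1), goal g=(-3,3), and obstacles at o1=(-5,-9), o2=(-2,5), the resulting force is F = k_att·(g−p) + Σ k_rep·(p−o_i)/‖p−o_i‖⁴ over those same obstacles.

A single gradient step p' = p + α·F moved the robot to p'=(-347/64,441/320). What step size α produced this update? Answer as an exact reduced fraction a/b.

α = 1/5

F_att = 1·(g−p) = 1·(3,2) = (3.0000,2.0000)
o1: d²=101 > ρ²=35 → inactive
o2: d²=32 ≤ ρ²=35; F_rep = 28·(-4,-4)/32² = (-0.1094,-0.1094)
F = F_att + ΣF_rep = (2.8906,1.8906)
Δp = p'−p = (0.5781,0.3781); α = Δx/Fx = (37/64) / (185/64) = 1/5
check: Δy/Fy = (121/320) / (121/64) = 1/5 ✓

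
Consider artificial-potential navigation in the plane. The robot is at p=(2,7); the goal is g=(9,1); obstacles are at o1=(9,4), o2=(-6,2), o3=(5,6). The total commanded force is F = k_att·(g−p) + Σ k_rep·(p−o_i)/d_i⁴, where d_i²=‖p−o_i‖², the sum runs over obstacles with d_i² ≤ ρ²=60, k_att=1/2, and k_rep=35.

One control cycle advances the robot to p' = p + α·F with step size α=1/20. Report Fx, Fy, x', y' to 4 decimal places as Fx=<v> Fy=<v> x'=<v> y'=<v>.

F_att = 1/2·(g−p) = 1/2·(7,-6) = (3.5000,-3.0000)
o1: d²=58 ≤ ρ²=60; F_rep = 35·(-7,3)/58² = (-0.0728,0.0312)
o2: d²=89 > ρ²=60 → inactive
o3: d²=10 ≤ ρ²=60; F_rep = 35·(-3,1)/10² = (-1.0500,0.3500)
F = F_att + ΣF_rep = (2.3772,-2.6188)
p' = p + 1/20·F = (2.1189,6.8691)

Fx=2.3772 Fy=-2.6188 x'=2.1189 y'=6.8691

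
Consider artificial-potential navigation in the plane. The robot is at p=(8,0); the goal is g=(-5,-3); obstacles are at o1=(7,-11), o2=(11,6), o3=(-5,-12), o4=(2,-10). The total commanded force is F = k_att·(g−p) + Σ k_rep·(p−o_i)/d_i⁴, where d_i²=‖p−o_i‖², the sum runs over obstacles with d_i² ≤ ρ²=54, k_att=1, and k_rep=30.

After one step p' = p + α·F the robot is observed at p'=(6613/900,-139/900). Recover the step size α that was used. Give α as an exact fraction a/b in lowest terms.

F_att = 1·(g−p) = 1·(-13,-3) = (-13.0000,-3.0000)
o1: d²=122 > ρ²=54 → inactive
o2: d²=45 ≤ ρ²=54; F_rep = 30·(-3,-6)/45² = (-0.0444,-0.0889)
o3: d²=313 > ρ²=54 → inactive
o4: d²=136 > ρ²=54 → inactive
F = F_att + ΣF_rep = (-13.0444,-3.0889)
Δp = p'−p = (-0.6522,-0.1544); α = Δx/Fx = (-587/900) / (-587/45) = 1/20
check: Δy/Fy = (-139/900) / (-139/45) = 1/20 ✓

α = 1/20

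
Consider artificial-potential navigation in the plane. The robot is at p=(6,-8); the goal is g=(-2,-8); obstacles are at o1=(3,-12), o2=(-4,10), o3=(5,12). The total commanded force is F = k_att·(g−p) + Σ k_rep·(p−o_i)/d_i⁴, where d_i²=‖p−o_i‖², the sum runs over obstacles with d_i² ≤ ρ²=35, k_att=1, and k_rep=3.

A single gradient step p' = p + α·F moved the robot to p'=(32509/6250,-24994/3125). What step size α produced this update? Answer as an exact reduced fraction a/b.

F_att = 1·(g−p) = 1·(-8,0) = (-8.0000,0.0000)
o1: d²=25 ≤ ρ²=35; F_rep = 3·(3,4)/25² = (0.0144,0.0192)
o2: d²=424 > ρ²=35 → inactive
o3: d²=401 > ρ²=35 → inactive
F = F_att + ΣF_rep = (-7.9856,0.0192)
Δp = p'−p = (-0.7986,0.0019); α = Δx/Fx = (-4991/6250) / (-4991/625) = 1/10
check: Δy/Fy = (6/3125) / (12/625) = 1/10 ✓

α = 1/10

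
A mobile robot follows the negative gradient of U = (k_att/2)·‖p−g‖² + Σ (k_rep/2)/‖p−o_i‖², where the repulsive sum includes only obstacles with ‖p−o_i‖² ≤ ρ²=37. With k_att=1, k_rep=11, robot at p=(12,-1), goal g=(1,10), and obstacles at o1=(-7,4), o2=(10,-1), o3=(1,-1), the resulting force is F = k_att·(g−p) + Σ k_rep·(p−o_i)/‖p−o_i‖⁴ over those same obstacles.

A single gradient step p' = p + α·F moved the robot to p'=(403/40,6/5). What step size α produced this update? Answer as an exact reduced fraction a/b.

F_att = 1·(g−p) = 1·(-11,11) = (-11.0000,11.0000)
o1: d²=386 > ρ²=37 → inactive
o2: d²=4 ≤ ρ²=37; F_rep = 11·(2,0)/4² = (1.3750,0.0000)
o3: d²=121 > ρ²=37 → inactive
F = F_att + ΣF_rep = (-9.6250,11.0000)
Δp = p'−p = (-1.9250,2.2000); α = Δx/Fx = (-77/40) / (-77/8) = 1/5
check: Δy/Fy = (11/5) / (11) = 1/5 ✓

α = 1/5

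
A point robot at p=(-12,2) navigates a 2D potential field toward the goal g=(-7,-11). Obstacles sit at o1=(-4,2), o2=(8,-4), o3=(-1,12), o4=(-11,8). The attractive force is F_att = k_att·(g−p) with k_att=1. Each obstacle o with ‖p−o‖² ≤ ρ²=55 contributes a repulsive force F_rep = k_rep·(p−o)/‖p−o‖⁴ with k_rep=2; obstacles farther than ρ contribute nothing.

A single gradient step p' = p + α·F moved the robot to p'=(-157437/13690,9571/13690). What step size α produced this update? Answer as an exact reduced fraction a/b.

F_att = 1·(g−p) = 1·(5,-13) = (5.0000,-13.0000)
o1: d²=64 > ρ²=55 → inactive
o2: d²=436 > ρ²=55 → inactive
o3: d²=221 > ρ²=55 → inactive
o4: d²=37 ≤ ρ²=55; F_rep = 2·(-1,-6)/37² = (-0.0015,-0.0088)
F = F_att + ΣF_rep = (4.9985,-13.0088)
Δp = p'−p = (0.4999,-1.3009); α = Δx/Fx = (6843/13690) / (6843/1369) = 1/10
check: Δy/Fy = (-17809/13690) / (-17809/1369) = 1/10 ✓

α = 1/10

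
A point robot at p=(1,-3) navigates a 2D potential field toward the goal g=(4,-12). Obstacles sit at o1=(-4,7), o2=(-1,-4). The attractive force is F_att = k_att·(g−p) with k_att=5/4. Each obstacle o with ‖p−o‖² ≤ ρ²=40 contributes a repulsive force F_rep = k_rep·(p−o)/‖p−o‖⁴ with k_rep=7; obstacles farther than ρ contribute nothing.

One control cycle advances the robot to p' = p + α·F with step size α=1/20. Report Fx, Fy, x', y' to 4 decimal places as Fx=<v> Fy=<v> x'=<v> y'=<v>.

Fx=4.3100 Fy=-10.9700 x'=1.2155 y'=-3.5485

F_att = 5/4·(g−p) = 5/4·(3,-9) = (3.7500,-11.2500)
o1: d²=125 > ρ²=40 → inactive
o2: d²=5 ≤ ρ²=40; F_rep = 7·(2,1)/5² = (0.5600,0.2800)
F = F_att + ΣF_rep = (4.3100,-10.9700)
p' = p + 1/20·F = (1.2155,-3.5485)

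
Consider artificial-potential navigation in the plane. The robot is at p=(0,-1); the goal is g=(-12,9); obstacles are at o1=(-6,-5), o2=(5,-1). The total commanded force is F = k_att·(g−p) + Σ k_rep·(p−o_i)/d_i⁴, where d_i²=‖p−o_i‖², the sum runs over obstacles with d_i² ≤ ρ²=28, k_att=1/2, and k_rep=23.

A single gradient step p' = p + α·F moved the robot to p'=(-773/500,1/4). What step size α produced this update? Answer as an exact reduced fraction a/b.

F_att = 1/2·(g−p) = 1/2·(-12,10) = (-6.0000,5.0000)
o1: d²=52 > ρ²=28 → inactive
o2: d²=25 ≤ ρ²=28; F_rep = 23·(-5,0)/25² = (-0.1840,0.0000)
F = F_att + ΣF_rep = (-6.1840,5.0000)
Δp = p'−p = (-1.5460,1.2500); α = Δx/Fx = (-773/500) / (-773/125) = 1/4
check: Δy/Fy = (5/4) / (5) = 1/4 ✓

α = 1/4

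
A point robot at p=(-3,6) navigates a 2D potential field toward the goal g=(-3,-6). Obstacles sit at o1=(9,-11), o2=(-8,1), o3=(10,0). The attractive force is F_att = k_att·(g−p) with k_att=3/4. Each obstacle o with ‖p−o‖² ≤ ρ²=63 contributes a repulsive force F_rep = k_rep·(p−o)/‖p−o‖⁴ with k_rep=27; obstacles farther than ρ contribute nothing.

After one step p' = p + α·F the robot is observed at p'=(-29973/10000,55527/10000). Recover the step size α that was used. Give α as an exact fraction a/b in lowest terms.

α = 1/20

F_att = 3/4·(g−p) = 3/4·(0,-12) = (0.0000,-9.0000)
o1: d²=433 > ρ²=63 → inactive
o2: d²=50 ≤ ρ²=63; F_rep = 27·(5,5)/50² = (0.0540,0.0540)
o3: d²=205 > ρ²=63 → inactive
F = F_att + ΣF_rep = (0.0540,-8.9460)
Δp = p'−p = (0.0027,-0.4473); α = Δx/Fx = (27/10000) / (27/500) = 1/20
check: Δy/Fy = (-4473/10000) / (-4473/500) = 1/20 ✓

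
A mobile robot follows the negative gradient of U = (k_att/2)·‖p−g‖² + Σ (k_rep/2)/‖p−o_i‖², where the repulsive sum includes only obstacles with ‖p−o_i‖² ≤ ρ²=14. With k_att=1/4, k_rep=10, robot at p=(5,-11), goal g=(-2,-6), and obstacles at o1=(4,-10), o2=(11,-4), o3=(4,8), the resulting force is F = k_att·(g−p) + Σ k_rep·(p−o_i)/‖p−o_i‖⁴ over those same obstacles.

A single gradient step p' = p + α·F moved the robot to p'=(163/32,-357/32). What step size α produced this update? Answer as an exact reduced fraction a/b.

α = 1/8

F_att = 1/4·(g−p) = 1/4·(-7,5) = (-1.7500,1.2500)
o1: d²=2 ≤ ρ²=14; F_rep = 10·(1,-1)/2² = (2.5000,-2.5000)
o2: d²=85 > ρ²=14 → inactive
o3: d²=362 > ρ²=14 → inactive
F = F_att + ΣF_rep = (0.7500,-1.2500)
Δp = p'−p = (0.0938,-0.1562); α = Δx/Fx = (3/32) / (3/4) = 1/8
check: Δy/Fy = (-5/32) / (-5/4) = 1/8 ✓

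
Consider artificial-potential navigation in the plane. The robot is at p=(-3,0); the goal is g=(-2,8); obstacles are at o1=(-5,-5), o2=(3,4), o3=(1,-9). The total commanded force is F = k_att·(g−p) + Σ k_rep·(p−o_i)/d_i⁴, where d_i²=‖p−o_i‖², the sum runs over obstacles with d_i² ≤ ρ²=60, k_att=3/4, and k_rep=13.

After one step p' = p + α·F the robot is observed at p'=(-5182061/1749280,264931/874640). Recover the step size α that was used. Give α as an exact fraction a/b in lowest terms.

F_att = 3/4·(g−p) = 3/4·(1,8) = (0.7500,6.0000)
o1: d²=29 ≤ ρ²=60; F_rep = 13·(2,5)/29² = (0.0309,0.0773)
o2: d²=52 ≤ ρ²=60; F_rep = 13·(-6,-4)/52² = (-0.0288,-0.0192)
o3: d²=97 > ρ²=60 → inactive
F = F_att + ΣF_rep = (0.7521,6.0581)
Δp = p'−p = (0.0376,0.3029); α = Δx/Fx = (65779/1749280) / (65779/87464) = 1/20
check: Δy/Fy = (264931/874640) / (264931/43732) = 1/20 ✓

α = 1/20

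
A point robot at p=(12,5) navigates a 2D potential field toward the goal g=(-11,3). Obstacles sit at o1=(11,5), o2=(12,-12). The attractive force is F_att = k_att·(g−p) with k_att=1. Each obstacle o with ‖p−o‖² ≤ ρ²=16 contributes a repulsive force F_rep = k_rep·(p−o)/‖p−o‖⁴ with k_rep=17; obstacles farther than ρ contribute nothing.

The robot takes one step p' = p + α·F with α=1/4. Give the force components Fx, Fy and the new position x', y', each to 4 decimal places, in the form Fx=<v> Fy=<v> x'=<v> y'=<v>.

F_att = 1·(g−p) = 1·(-23,-2) = (-23.0000,-2.0000)
o1: d²=1 ≤ ρ²=16; F_rep = 17·(1,0)/1² = (17.0000,0.0000)
o2: d²=289 > ρ²=16 → inactive
F = F_att + ΣF_rep = (-6.0000,-2.0000)
p' = p + 1/4·F = (10.5000,4.5000)

Fx=-6.0000 Fy=-2.0000 x'=10.5000 y'=4.5000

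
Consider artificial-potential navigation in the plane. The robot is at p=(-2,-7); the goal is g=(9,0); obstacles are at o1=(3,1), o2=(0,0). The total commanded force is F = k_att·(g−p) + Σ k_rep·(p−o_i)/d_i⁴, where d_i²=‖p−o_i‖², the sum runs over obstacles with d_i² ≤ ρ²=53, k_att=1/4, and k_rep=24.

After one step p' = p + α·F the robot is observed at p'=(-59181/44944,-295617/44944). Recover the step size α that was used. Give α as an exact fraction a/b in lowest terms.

α = 1/4

F_att = 1/4·(g−p) = 1/4·(11,7) = (2.7500,1.7500)
o1: d²=89 > ρ²=53 → inactive
o2: d²=53 ≤ ρ²=53; F_rep = 24·(-2,-7)/53² = (-0.0171,-0.0598)
F = F_att + ΣF_rep = (2.7329,1.6902)
Δp = p'−p = (0.6832,0.4225); α = Δx/Fx = (30707/44944) / (30707/11236) = 1/4
check: Δy/Fy = (18991/44944) / (18991/11236) = 1/4 ✓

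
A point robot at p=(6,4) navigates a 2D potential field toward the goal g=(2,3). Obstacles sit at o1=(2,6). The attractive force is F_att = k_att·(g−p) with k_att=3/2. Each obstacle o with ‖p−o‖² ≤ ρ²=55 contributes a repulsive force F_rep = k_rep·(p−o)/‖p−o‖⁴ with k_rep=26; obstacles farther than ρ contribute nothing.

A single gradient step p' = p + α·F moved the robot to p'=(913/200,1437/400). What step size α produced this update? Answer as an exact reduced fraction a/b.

α = 1/4

F_att = 3/2·(g−p) = 3/2·(-4,-1) = (-6.0000,-1.5000)
o1: d²=20 ≤ ρ²=55; F_rep = 26·(4,-2)/20² = (0.2600,-0.1300)
F = F_att + ΣF_rep = (-5.7400,-1.6300)
Δp = p'−p = (-1.4350,-0.4075); α = Δx/Fx = (-287/200) / (-287/50) = 1/4
check: Δy/Fy = (-163/400) / (-163/100) = 1/4 ✓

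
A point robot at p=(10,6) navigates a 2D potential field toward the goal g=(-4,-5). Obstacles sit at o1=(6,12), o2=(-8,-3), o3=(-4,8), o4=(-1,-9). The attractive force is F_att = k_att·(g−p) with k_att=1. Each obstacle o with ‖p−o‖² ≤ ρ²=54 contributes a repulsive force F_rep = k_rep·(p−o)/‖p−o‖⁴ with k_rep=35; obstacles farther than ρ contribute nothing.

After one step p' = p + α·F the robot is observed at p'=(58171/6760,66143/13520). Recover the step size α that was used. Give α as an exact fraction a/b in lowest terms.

F_att = 1·(g−p) = 1·(-14,-11) = (-14.0000,-11.0000)
o1: d²=52 ≤ ρ²=54; F_rep = 35·(4,-6)/52² = (0.0518,-0.0777)
o2: d²=405 > ρ²=54 → inactive
o3: d²=200 > ρ²=54 → inactive
o4: d²=346 > ρ²=54 → inactive
F = F_att + ΣF_rep = (-13.9482,-11.0777)
Δp = p'−p = (-1.3948,-1.1078); α = Δx/Fx = (-9429/6760) / (-9429/676) = 1/10
check: Δy/Fy = (-14977/13520) / (-14977/1352) = 1/10 ✓

α = 1/10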